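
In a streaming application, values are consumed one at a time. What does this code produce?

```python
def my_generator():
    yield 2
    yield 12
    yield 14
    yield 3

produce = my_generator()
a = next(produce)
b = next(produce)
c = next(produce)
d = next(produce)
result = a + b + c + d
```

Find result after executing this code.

Step 1: Create generator and consume all values:
  a = next(produce) = 2
  b = next(produce) = 12
  c = next(produce) = 14
  d = next(produce) = 3
Step 2: result = 2 + 12 + 14 + 3 = 31.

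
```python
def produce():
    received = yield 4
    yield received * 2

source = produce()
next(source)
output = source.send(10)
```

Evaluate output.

Step 1: next(source) advances to first yield, producing 4.
Step 2: send(10) resumes, received = 10.
Step 3: yield received * 2 = 10 * 2 = 20.
Therefore output = 20.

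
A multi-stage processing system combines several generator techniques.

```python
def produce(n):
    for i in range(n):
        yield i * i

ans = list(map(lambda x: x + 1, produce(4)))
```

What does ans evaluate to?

Step 1: produce(4) yields squares: [0, 1, 4, 9].
Step 2: map adds 1 to each: [1, 2, 5, 10].
Therefore ans = [1, 2, 5, 10].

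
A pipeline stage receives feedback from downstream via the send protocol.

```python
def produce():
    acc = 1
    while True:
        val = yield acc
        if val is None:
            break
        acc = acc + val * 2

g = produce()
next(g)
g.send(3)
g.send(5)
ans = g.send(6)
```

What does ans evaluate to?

Step 1: next() -> yield acc=1.
Step 2: send(3) -> val=3, acc = 1 + 3*2 = 7, yield 7.
Step 3: send(5) -> val=5, acc = 7 + 5*2 = 17, yield 17.
Step 4: send(6) -> val=6, acc = 17 + 6*2 = 29, yield 29.
Therefore ans = 29.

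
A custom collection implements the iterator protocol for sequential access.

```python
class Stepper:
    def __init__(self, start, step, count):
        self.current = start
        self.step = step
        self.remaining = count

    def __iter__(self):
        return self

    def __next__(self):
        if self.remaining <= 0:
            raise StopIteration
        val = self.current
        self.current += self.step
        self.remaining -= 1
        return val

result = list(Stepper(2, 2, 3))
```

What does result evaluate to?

Step 1: Stepper starts at 2, increments by 2, for 3 steps:
  Yield 2, then current += 2
  Yield 4, then current += 2
  Yield 6, then current += 2
Therefore result = [2, 4, 6].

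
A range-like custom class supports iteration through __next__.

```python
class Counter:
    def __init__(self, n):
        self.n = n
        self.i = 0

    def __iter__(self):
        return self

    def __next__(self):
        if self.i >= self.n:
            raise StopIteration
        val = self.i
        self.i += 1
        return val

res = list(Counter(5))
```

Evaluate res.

Step 1: Counter(5) creates an iterator counting 0 to 4.
Step 2: list() consumes all values: [0, 1, 2, 3, 4].
Therefore res = [0, 1, 2, 3, 4].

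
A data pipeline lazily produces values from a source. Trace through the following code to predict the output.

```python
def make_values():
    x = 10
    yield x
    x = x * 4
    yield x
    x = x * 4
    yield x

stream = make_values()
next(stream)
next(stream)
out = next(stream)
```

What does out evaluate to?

Step 1: Trace through generator execution:
  Yield 1: x starts at 10, yield 10
  Yield 2: x = 10 * 4 = 40, yield 40
  Yield 3: x = 40 * 4 = 160, yield 160
Step 2: First next() gets 10, second next() gets the second value, third next() yields 160.
Therefore out = 160.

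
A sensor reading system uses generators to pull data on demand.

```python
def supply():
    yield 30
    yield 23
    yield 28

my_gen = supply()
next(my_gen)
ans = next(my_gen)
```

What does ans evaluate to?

Step 1: supply() creates a generator.
Step 2: next(my_gen) yields 30 (consumed and discarded).
Step 3: next(my_gen) yields 23, assigned to ans.
Therefore ans = 23.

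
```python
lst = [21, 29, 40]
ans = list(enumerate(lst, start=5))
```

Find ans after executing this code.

Step 1: enumerate with start=5:
  (5, 21)
  (6, 29)
  (7, 40)
Therefore ans = [(5, 21), (6, 29), (7, 40)].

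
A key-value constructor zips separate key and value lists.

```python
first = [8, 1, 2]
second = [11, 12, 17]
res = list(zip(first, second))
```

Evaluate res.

Step 1: zip pairs elements at same index:
  Index 0: (8, 11)
  Index 1: (1, 12)
  Index 2: (2, 17)
Therefore res = [(8, 11), (1, 12), (2, 17)].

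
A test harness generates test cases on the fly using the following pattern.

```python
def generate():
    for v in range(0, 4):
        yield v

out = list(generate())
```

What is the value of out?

Step 1: The generator yields each value from range(0, 4).
Step 2: list() consumes all yields: [0, 1, 2, 3].
Therefore out = [0, 1, 2, 3].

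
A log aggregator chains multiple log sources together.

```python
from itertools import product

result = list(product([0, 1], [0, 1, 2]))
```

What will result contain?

Step 1: product([0, 1], [0, 1, 2]) gives all pairs:
  (0, 0)
  (0, 1)
  (0, 2)
  (1, 0)
  (1, 1)
  (1, 2)
Therefore result = [(0, 0), (0, 1), (0, 2), (1, 0), (1, 1), (1, 2)].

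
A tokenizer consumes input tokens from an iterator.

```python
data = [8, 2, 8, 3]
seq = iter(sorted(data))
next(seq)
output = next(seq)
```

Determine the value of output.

Step 1: sorted([8, 2, 8, 3]) = [2, 3, 8, 8].
Step 2: Create iterator and skip 1 elements.
Step 3: next() returns 3.
Therefore output = 3.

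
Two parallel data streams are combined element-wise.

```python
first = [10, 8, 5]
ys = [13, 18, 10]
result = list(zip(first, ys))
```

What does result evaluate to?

Step 1: zip pairs elements at same index:
  Index 0: (10, 13)
  Index 1: (8, 18)
  Index 2: (5, 10)
Therefore result = [(10, 13), (8, 18), (5, 10)].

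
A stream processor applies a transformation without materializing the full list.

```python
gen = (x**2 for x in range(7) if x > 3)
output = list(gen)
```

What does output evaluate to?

Step 1: For range(7), keep x > 3, then square:
  x=0: 0 <= 3, excluded
  x=1: 1 <= 3, excluded
  x=2: 2 <= 3, excluded
  x=3: 3 <= 3, excluded
  x=4: 4 > 3, yield 4**2 = 16
  x=5: 5 > 3, yield 5**2 = 25
  x=6: 6 > 3, yield 6**2 = 36
Therefore output = [16, 25, 36].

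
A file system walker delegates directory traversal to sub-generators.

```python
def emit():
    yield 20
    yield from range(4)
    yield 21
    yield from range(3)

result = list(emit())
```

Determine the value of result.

Step 1: Trace yields in order:
  yield 20
  yield 0
  yield 1
  yield 2
  yield 3
  yield 21
  yield 0
  yield 1
  yield 2
Therefore result = [20, 0, 1, 2, 3, 21, 0, 1, 2].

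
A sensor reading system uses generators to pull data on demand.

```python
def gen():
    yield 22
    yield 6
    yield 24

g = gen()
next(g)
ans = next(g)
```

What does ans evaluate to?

Step 1: gen() creates a generator.
Step 2: next(g) yields 22 (consumed and discarded).
Step 3: next(g) yields 6, assigned to ans.
Therefore ans = 6.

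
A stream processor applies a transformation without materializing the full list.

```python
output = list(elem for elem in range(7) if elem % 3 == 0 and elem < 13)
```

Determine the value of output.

Step 1: Filter range(7) where elem % 3 == 0 and elem < 13:
  elem=0: both conditions met, included
  elem=1: excluded (1 % 3 != 0)
  elem=2: excluded (2 % 3 != 0)
  elem=3: both conditions met, included
  elem=4: excluded (4 % 3 != 0)
  elem=5: excluded (5 % 3 != 0)
  elem=6: both conditions met, included
Therefore output = [0, 3, 6].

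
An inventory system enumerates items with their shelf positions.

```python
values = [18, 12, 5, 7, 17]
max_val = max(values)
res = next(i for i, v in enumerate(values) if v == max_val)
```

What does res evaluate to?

Step 1: max([18, 12, 5, 7, 17]) = 18.
Step 2: Find first index where value == 18:
  Index 0: 18 == 18, found!
Therefore res = 0.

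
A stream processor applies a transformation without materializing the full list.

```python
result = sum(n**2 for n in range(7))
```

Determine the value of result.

Step 1: Compute n**2 for each n in range(7):
  n=0: 0**2 = 0
  n=1: 1**2 = 1
  n=2: 2**2 = 4
  n=3: 3**2 = 9
  n=4: 4**2 = 16
  n=5: 5**2 = 25
  n=6: 6**2 = 36
Step 2: sum = 0 + 1 + 4 + 9 + 16 + 25 + 36 = 91.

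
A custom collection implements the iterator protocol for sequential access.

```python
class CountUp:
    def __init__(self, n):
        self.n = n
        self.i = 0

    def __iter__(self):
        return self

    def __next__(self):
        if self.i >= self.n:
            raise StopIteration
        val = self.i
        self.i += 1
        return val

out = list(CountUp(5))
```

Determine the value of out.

Step 1: CountUp(5) creates an iterator counting 0 to 4.
Step 2: list() consumes all values: [0, 1, 2, 3, 4].
Therefore out = [0, 1, 2, 3, 4].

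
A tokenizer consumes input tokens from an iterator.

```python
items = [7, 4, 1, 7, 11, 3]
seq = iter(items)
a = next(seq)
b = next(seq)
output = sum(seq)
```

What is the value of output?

Step 1: Create iterator over [7, 4, 1, 7, 11, 3].
Step 2: a = next() = 7, b = next() = 4.
Step 3: sum() of remaining [1, 7, 11, 3] = 22.
Therefore output = 22.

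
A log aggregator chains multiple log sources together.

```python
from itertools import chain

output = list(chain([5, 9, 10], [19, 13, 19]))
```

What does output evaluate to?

Step 1: chain() concatenates iterables: [5, 9, 10] + [19, 13, 19].
Therefore output = [5, 9, 10, 19, 13, 19].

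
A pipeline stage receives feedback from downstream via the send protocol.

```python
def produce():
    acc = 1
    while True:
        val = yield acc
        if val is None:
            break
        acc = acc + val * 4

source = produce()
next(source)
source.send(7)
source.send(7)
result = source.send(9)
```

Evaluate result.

Step 1: next() -> yield acc=1.
Step 2: send(7) -> val=7, acc = 1 + 7*4 = 29, yield 29.
Step 3: send(7) -> val=7, acc = 29 + 7*4 = 57, yield 57.
Step 4: send(9) -> val=9, acc = 57 + 9*4 = 93, yield 93.
Therefore result = 93.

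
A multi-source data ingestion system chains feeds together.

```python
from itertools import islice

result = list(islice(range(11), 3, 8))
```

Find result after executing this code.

Step 1: islice(range(11), 3, 8) takes elements at indices [3, 8).
Step 2: Elements: [3, 4, 5, 6, 7].
Therefore result = [3, 4, 5, 6, 7].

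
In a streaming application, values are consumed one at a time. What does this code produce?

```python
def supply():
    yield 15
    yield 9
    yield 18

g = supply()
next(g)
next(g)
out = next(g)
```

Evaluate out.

Step 1: supply() creates a generator.
Step 2: next(g) yields 15 (consumed and discarded).
Step 3: next(g) yields 9 (consumed and discarded).
Step 4: next(g) yields 18, assigned to out.
Therefore out = 18.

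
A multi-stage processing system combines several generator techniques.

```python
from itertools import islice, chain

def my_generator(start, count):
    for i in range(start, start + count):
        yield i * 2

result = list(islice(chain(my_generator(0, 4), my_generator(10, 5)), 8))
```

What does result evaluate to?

Step 1: my_generator(0, 4) yields [0, 2, 4, 6].
Step 2: my_generator(10, 5) yields [20, 22, 24, 26, 28].
Step 3: chain concatenates: [0, 2, 4, 6, 20, 22, 24, 26, 28].
Step 4: islice takes first 8: [0, 2, 4, 6, 20, 22, 24, 26].
Therefore result = [0, 2, 4, 6, 20, 22, 24, 26].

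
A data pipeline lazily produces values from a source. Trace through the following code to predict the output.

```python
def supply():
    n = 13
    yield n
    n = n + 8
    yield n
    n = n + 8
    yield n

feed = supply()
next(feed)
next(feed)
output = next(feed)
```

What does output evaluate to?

Step 1: Trace through generator execution:
  Yield 1: n starts at 13, yield 13
  Yield 2: n = 13 + 8 = 21, yield 21
  Yield 3: n = 21 + 8 = 29, yield 29
Step 2: First next() gets 13, second next() gets the second value, third next() yields 29.
Therefore output = 29.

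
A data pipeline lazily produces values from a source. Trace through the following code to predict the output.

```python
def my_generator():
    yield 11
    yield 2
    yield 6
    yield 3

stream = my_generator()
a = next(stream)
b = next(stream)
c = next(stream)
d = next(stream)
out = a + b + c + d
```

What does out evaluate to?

Step 1: Create generator and consume all values:
  a = next(stream) = 11
  b = next(stream) = 2
  c = next(stream) = 6
  d = next(stream) = 3
Step 2: out = 11 + 2 + 6 + 3 = 22.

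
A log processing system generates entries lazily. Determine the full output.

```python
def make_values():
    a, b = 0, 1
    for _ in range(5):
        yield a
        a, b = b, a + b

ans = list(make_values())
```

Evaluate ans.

Step 1: Fibonacci-like sequence starting with a=0, b=1:
  Iteration 1: yield a=0, then a,b = 1,1
  Iteration 2: yield a=1, then a,b = 1,2
  Iteration 3: yield a=1, then a,b = 2,3
  Iteration 4: yield a=2, then a,b = 3,5
  Iteration 5: yield a=3, then a,b = 5,8
Therefore ans = [0, 1, 1, 2, 3].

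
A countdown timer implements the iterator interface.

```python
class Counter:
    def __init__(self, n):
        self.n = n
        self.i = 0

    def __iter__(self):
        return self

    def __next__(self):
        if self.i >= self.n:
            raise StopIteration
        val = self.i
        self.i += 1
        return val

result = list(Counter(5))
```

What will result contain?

Step 1: Counter(5) creates an iterator counting 0 to 4.
Step 2: list() consumes all values: [0, 1, 2, 3, 4].
Therefore result = [0, 1, 2, 3, 4].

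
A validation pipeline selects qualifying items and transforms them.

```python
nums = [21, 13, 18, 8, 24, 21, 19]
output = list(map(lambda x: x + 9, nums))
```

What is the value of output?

Step 1: Apply lambda x: x + 9 to each element:
  21 -> 30
  13 -> 22
  18 -> 27
  8 -> 17
  24 -> 33
  21 -> 30
  19 -> 28
Therefore output = [30, 22, 27, 17, 33, 30, 28].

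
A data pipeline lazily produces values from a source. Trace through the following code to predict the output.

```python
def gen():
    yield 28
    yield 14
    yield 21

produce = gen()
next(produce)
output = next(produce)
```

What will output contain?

Step 1: gen() creates a generator.
Step 2: next(produce) yields 28 (consumed and discarded).
Step 3: next(produce) yields 14, assigned to output.
Therefore output = 14.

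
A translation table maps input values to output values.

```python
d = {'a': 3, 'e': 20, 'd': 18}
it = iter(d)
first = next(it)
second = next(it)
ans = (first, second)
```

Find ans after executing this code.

Step 1: iter(d) iterates over keys: ['a', 'e', 'd'].
Step 2: first = next(it) = 'a', second = next(it) = 'e'.
Therefore ans = ('a', 'e').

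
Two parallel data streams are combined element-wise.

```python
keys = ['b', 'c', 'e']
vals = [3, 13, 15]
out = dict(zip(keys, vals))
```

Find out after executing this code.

Step 1: zip pairs keys with values:
  'b' -> 3
  'c' -> 13
  'e' -> 15
Therefore out = {'b': 3, 'c': 13, 'e': 15}.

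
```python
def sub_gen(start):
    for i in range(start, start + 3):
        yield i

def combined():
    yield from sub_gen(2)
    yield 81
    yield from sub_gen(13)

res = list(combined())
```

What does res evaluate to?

Step 1: combined() delegates to sub_gen(2):
  yield 2
  yield 3
  yield 4
Step 2: yield 81
Step 3: Delegates to sub_gen(13):
  yield 13
  yield 14
  yield 15
Therefore res = [2, 3, 4, 81, 13, 14, 15].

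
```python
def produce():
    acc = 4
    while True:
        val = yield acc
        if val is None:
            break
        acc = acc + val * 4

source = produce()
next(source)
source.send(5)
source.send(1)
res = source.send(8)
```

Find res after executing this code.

Step 1: next() -> yield acc=4.
Step 2: send(5) -> val=5, acc = 4 + 5*4 = 24, yield 24.
Step 3: send(1) -> val=1, acc = 24 + 1*4 = 28, yield 28.
Step 4: send(8) -> val=8, acc = 28 + 8*4 = 60, yield 60.
Therefore res = 60.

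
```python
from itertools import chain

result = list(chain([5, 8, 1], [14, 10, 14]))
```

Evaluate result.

Step 1: chain() concatenates iterables: [5, 8, 1] + [14, 10, 14].
Therefore result = [5, 8, 1, 14, 10, 14].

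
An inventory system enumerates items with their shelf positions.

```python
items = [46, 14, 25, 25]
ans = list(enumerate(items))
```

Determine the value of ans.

Step 1: enumerate pairs each element with its index:
  (0, 46)
  (1, 14)
  (2, 25)
  (3, 25)
Therefore ans = [(0, 46), (1, 14), (2, 25), (3, 25)].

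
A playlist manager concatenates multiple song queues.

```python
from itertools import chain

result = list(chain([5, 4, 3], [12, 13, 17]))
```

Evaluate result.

Step 1: chain() concatenates iterables: [5, 4, 3] + [12, 13, 17].
Therefore result = [5, 4, 3, 12, 13, 17].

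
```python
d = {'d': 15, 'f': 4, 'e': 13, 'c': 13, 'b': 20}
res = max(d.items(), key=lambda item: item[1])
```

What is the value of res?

Step 1: Find item with maximum value:
  ('d', 15)
  ('f', 4)
  ('e', 13)
  ('c', 13)
  ('b', 20)
Step 2: Maximum value is 20 at key 'b'.
Therefore res = ('b', 20).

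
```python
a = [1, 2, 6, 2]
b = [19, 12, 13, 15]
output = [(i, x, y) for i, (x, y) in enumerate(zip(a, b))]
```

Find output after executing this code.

Step 1: enumerate(zip(a, b)) gives index with paired elements:
  i=0: (1, 19)
  i=1: (2, 12)
  i=2: (6, 13)
  i=3: (2, 15)
Therefore output = [(0, 1, 19), (1, 2, 12), (2, 6, 13), (3, 2, 15)].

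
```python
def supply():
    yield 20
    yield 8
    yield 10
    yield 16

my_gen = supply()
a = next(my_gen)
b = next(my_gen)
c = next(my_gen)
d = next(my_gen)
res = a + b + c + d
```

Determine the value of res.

Step 1: Create generator and consume all values:
  a = next(my_gen) = 20
  b = next(my_gen) = 8
  c = next(my_gen) = 10
  d = next(my_gen) = 16
Step 2: res = 20 + 8 + 10 + 16 = 54.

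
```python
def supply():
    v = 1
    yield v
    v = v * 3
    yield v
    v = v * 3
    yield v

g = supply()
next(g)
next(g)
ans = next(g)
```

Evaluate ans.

Step 1: Trace through generator execution:
  Yield 1: v starts at 1, yield 1
  Yield 2: v = 1 * 3 = 3, yield 3
  Yield 3: v = 3 * 3 = 9, yield 9
Step 2: First next() gets 1, second next() gets the second value, third next() yields 9.
Therefore ans = 9.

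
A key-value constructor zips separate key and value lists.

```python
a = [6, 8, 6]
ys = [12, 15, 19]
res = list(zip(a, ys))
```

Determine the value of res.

Step 1: zip pairs elements at same index:
  Index 0: (6, 12)
  Index 1: (8, 15)
  Index 2: (6, 19)
Therefore res = [(6, 12), (8, 15), (6, 19)].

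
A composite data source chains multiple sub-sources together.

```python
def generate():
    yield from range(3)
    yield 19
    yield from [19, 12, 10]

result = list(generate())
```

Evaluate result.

Step 1: Trace yields in order:
  yield 0
  yield 1
  yield 2
  yield 19
  yield 19
  yield 12
  yield 10
Therefore result = [0, 1, 2, 19, 19, 12, 10].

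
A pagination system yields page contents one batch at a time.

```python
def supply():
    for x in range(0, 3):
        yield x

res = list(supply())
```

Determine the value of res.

Step 1: The generator yields each value from range(0, 3).
Step 2: list() consumes all yields: [0, 1, 2].
Therefore res = [0, 1, 2].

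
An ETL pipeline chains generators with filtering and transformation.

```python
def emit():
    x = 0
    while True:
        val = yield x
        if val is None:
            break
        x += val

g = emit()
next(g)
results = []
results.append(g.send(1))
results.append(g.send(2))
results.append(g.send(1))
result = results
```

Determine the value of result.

Step 1: next(g) -> yield 0.
Step 2: send(1) -> x = 1, yield 1.
Step 3: send(2) -> x = 3, yield 3.
Step 4: send(1) -> x = 4, yield 4.
Therefore result = [1, 3, 4].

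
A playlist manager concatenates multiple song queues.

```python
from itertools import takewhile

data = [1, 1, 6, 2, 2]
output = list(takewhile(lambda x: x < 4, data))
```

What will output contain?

Step 1: takewhile stops at first element >= 4:
  1 < 4: take
  1 < 4: take
  6 >= 4: stop
Therefore output = [1, 1].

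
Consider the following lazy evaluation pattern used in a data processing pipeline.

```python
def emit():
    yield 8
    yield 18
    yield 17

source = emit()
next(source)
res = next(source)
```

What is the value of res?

Step 1: emit() creates a generator.
Step 2: next(source) yields 8 (consumed and discarded).
Step 3: next(source) yields 18, assigned to res.
Therefore res = 18.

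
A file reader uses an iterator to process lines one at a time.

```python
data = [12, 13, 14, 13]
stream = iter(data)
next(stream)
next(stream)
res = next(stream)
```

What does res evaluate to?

Step 1: Create iterator over [12, 13, 14, 13].
Step 2: next() consumes 12.
Step 3: next() consumes 13.
Step 4: next() returns 14.
Therefore res = 14.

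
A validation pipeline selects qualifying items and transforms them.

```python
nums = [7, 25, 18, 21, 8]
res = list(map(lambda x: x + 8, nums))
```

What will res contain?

Step 1: Apply lambda x: x + 8 to each element:
  7 -> 15
  25 -> 33
  18 -> 26
  21 -> 29
  8 -> 16
Therefore res = [15, 33, 26, 29, 16].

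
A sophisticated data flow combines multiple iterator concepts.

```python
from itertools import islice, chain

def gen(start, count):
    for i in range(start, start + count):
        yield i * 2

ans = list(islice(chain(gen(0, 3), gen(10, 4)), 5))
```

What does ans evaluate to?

Step 1: gen(0, 3) yields [0, 2, 4].
Step 2: gen(10, 4) yields [20, 22, 24, 26].
Step 3: chain concatenates: [0, 2, 4, 20, 22, 24, 26].
Step 4: islice takes first 5: [0, 2, 4, 20, 22].
Therefore ans = [0, 2, 4, 20, 22].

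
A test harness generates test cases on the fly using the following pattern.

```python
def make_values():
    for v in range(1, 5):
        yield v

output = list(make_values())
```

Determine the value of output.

Step 1: The generator yields each value from range(1, 5).
Step 2: list() consumes all yields: [1, 2, 3, 4].
Therefore output = [1, 2, 3, 4].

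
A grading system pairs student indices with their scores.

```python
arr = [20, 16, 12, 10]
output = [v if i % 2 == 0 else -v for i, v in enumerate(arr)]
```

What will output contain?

Step 1: For each (i, v), keep v if i is even, negate if odd:
  i=0 (even): keep 20
  i=1 (odd): negate to -16
  i=2 (even): keep 12
  i=3 (odd): negate to -10
Therefore output = [20, -16, 12, -10].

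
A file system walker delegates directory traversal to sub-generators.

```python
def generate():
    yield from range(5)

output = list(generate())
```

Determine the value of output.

Step 1: yield from delegates to the iterable, yielding each element.
Step 2: Collected values: [0, 1, 2, 3, 4].
Therefore output = [0, 1, 2, 3, 4].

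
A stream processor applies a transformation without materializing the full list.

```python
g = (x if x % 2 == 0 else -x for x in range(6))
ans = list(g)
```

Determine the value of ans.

Step 1: For each x in range(6), yield x if even, else -x:
  x=0: even, yield 0
  x=1: odd, yield -1
  x=2: even, yield 2
  x=3: odd, yield -3
  x=4: even, yield 4
  x=5: odd, yield -5
Therefore ans = [0, -1, 2, -3, 4, -5].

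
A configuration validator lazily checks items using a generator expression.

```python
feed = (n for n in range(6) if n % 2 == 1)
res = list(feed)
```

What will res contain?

Step 1: Filter range(6) keeping only odd values:
  n=0: even, excluded
  n=1: odd, included
  n=2: even, excluded
  n=3: odd, included
  n=4: even, excluded
  n=5: odd, included
Therefore res = [1, 3, 5].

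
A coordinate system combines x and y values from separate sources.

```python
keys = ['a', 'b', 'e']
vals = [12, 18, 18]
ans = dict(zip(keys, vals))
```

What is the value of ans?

Step 1: zip pairs keys with values:
  'a' -> 12
  'b' -> 18
  'e' -> 18
Therefore ans = {'a': 12, 'b': 18, 'e': 18}.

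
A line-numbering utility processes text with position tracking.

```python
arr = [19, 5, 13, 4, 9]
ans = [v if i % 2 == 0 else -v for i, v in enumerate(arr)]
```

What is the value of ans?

Step 1: For each (i, v), keep v if i is even, negate if odd:
  i=0 (even): keep 19
  i=1 (odd): negate to -5
  i=2 (even): keep 13
  i=3 (odd): negate to -4
  i=4 (even): keep 9
Therefore ans = [19, -5, 13, -4, 9].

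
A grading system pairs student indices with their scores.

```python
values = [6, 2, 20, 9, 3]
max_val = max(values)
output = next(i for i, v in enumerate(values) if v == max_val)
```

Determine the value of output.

Step 1: max([6, 2, 20, 9, 3]) = 20.
Step 2: Find first index where value == 20:
  Index 0: 6 != 20
  Index 1: 2 != 20
  Index 2: 20 == 20, found!
Therefore output = 2.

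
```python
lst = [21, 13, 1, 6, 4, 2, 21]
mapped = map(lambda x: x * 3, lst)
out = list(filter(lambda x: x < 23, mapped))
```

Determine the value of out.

Step 1: Map x * 3:
  21 -> 63
  13 -> 39
  1 -> 3
  6 -> 18
  4 -> 12
  2 -> 6
  21 -> 63
Step 2: Filter for < 23:
  63: removed
  39: removed
  3: kept
  18: kept
  12: kept
  6: kept
  63: removed
Therefore out = [3, 18, 12, 6].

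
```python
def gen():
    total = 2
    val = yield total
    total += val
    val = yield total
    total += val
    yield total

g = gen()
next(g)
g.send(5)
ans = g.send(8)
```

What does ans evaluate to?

Step 1: next() -> yield total=2.
Step 2: send(5) -> val=5, total = 2+5 = 7, yield 7.
Step 3: send(8) -> val=8, total = 7+8 = 15, yield 15.
Therefore ans = 15.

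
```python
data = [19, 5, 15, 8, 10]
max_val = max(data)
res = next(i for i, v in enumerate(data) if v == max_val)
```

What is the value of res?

Step 1: max([19, 5, 15, 8, 10]) = 19.
Step 2: Find first index where value == 19:
  Index 0: 19 == 19, found!
Therefore res = 0.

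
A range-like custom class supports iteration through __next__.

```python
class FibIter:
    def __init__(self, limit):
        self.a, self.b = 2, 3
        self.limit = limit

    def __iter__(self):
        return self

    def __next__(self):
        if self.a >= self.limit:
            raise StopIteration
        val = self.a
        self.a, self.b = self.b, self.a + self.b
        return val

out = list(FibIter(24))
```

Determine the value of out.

Step 1: Fibonacci-like sequence (a=2, b=3) until >= 24:
  Yield 2, then a,b = 3,5
  Yield 3, then a,b = 5,8
  Yield 5, then a,b = 8,13
  Yield 8, then a,b = 13,21
  Yield 13, then a,b = 21,34
  Yield 21, then a,b = 34,55
Step 2: 34 >= 24, stop.
Therefore out = [2, 3, 5, 8, 13, 21].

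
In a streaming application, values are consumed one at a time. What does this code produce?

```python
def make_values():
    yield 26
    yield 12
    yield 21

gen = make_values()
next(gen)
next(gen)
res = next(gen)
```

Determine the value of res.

Step 1: make_values() creates a generator.
Step 2: next(gen) yields 26 (consumed and discarded).
Step 3: next(gen) yields 12 (consumed and discarded).
Step 4: next(gen) yields 21, assigned to res.
Therefore res = 21.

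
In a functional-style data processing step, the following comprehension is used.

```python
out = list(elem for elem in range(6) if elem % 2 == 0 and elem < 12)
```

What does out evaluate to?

Step 1: Filter range(6) where elem % 2 == 0 and elem < 12:
  elem=0: both conditions met, included
  elem=1: excluded (1 % 2 != 0)
  elem=2: both conditions met, included
  elem=3: excluded (3 % 2 != 0)
  elem=4: both conditions met, included
  elem=5: excluded (5 % 2 != 0)
Therefore out = [0, 2, 4].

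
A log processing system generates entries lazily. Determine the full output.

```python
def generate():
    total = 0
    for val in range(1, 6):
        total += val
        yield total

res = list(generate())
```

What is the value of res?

Step 1: Generator accumulates running sum:
  val=1: total = 1, yield 1
  val=2: total = 3, yield 3
  val=3: total = 6, yield 6
  val=4: total = 10, yield 10
  val=5: total = 15, yield 15
Therefore res = [1, 3, 6, 10, 15].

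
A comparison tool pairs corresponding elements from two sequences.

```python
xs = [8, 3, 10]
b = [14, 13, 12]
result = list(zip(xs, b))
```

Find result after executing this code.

Step 1: zip pairs elements at same index:
  Index 0: (8, 14)
  Index 1: (3, 13)
  Index 2: (10, 12)
Therefore result = [(8, 14), (3, 13), (10, 12)].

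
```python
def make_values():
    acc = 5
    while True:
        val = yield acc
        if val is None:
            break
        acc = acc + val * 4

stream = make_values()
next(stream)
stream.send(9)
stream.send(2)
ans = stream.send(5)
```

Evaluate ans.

Step 1: next() -> yield acc=5.
Step 2: send(9) -> val=9, acc = 5 + 9*4 = 41, yield 41.
Step 3: send(2) -> val=2, acc = 41 + 2*4 = 49, yield 49.
Step 4: send(5) -> val=5, acc = 49 + 5*4 = 69, yield 69.
Therefore ans = 69.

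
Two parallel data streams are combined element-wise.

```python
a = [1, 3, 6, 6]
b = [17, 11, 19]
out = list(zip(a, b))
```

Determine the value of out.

Step 1: zip stops at shortest (len(a)=4, len(b)=3):
  Index 0: (1, 17)
  Index 1: (3, 11)
  Index 2: (6, 19)
Step 2: Last element of a (6) has no pair, dropped.
Therefore out = [(1, 17), (3, 11), (6, 19)].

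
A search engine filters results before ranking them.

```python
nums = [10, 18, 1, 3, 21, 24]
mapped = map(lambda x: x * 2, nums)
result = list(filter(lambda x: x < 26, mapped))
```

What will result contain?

Step 1: Map x * 2:
  10 -> 20
  18 -> 36
  1 -> 2
  3 -> 6
  21 -> 42
  24 -> 48
Step 2: Filter for < 26:
  20: kept
  36: removed
  2: kept
  6: kept
  42: removed
  48: removed
Therefore result = [20, 2, 6].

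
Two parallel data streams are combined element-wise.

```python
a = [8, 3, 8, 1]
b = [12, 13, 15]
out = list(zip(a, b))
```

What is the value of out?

Step 1: zip stops at shortest (len(a)=4, len(b)=3):
  Index 0: (8, 12)
  Index 1: (3, 13)
  Index 2: (8, 15)
Step 2: Last element of a (1) has no pair, dropped.
Therefore out = [(8, 12), (3, 13), (8, 15)].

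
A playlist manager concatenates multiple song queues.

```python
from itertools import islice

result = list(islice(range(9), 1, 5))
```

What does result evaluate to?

Step 1: islice(range(9), 1, 5) takes elements at indices [1, 5).
Step 2: Elements: [1, 2, 3, 4].
Therefore result = [1, 2, 3, 4].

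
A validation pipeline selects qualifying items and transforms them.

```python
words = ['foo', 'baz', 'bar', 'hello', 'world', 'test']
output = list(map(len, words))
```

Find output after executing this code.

Step 1: Map len() to each word:
  'foo' -> 3
  'baz' -> 3
  'bar' -> 3
  'hello' -> 5
  'world' -> 5
  'test' -> 4
Therefore output = [3, 3, 3, 5, 5, 4].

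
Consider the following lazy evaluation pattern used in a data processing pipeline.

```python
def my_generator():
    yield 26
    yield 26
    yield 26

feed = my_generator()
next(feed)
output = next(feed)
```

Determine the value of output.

Step 1: my_generator() creates a generator.
Step 2: next(feed) yields 26 (consumed and discarded).
Step 3: next(feed) yields 26, assigned to output.
Therefore output = 26.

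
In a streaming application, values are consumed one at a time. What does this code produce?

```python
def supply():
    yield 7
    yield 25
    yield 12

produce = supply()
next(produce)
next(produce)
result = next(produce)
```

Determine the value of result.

Step 1: supply() creates a generator.
Step 2: next(produce) yields 7 (consumed and discarded).
Step 3: next(produce) yields 25 (consumed and discarded).
Step 4: next(produce) yields 12, assigned to result.
Therefore result = 12.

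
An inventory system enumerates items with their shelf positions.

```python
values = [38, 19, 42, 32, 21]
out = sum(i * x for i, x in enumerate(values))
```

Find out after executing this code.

Step 1: Compute i * x for each (i, x) in enumerate([38, 19, 42, 32, 21]):
  i=0, x=38: 0*38 = 0
  i=1, x=19: 1*19 = 19
  i=2, x=42: 2*42 = 84
  i=3, x=32: 3*32 = 96
  i=4, x=21: 4*21 = 84
Step 2: sum = 0 + 19 + 84 + 96 + 84 = 283.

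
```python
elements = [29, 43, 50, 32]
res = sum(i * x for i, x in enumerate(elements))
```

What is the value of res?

Step 1: Compute i * x for each (i, x) in enumerate([29, 43, 50, 32]):
  i=0, x=29: 0*29 = 0
  i=1, x=43: 1*43 = 43
  i=2, x=50: 2*50 = 100
  i=3, x=32: 3*32 = 96
Step 2: sum = 0 + 43 + 100 + 96 = 239.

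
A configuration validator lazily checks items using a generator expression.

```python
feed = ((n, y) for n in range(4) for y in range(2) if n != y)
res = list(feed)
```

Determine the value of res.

Step 1: Nested generator over range(4) x range(2) where n != y:
  (0, 0): excluded (n == y)
  (0, 1): included
  (1, 0): included
  (1, 1): excluded (n == y)
  (2, 0): included
  (2, 1): included
  (3, 0): included
  (3, 1): included
Therefore res = [(0, 1), (1, 0), (2, 0), (2, 1), (3, 0), (3, 1)].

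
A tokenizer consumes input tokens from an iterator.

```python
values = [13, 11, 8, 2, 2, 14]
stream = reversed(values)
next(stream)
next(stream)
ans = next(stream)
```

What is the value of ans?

Step 1: reversed([13, 11, 8, 2, 2, 14]) gives iterator: [14, 2, 2, 8, 11, 13].
Step 2: First next() = 14, second next() = 2.
Step 3: Third next() = 2.
Therefore ans = 2.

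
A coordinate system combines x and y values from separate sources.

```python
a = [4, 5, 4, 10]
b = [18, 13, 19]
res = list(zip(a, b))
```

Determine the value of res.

Step 1: zip stops at shortest (len(a)=4, len(b)=3):
  Index 0: (4, 18)
  Index 1: (5, 13)
  Index 2: (4, 19)
Step 2: Last element of a (10) has no pair, dropped.
Therefore res = [(4, 18), (5, 13), (4, 19)].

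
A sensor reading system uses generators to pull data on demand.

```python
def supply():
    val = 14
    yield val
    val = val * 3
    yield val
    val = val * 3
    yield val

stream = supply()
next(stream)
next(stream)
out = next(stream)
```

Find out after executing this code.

Step 1: Trace through generator execution:
  Yield 1: val starts at 14, yield 14
  Yield 2: val = 14 * 3 = 42, yield 42
  Yield 3: val = 42 * 3 = 126, yield 126
Step 2: First next() gets 14, second next() gets the second value, third next() yields 126.
Therefore out = 126.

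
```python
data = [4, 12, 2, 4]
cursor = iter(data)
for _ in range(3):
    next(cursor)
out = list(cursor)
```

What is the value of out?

Step 1: Create iterator over [4, 12, 2, 4].
Step 2: Advance 3 positions (consuming [4, 12, 2]).
Step 3: list() collects remaining elements: [4].
Therefore out = [4].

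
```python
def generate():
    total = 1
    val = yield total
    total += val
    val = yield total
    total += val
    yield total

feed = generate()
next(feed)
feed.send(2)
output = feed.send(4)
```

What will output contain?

Step 1: next() -> yield total=1.
Step 2: send(2) -> val=2, total = 1+2 = 3, yield 3.
Step 3: send(4) -> val=4, total = 3+4 = 7, yield 7.
Therefore output = 7.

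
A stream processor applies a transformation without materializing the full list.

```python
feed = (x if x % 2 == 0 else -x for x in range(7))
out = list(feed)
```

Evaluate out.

Step 1: For each x in range(7), yield x if even, else -x:
  x=0: even, yield 0
  x=1: odd, yield -1
  x=2: even, yield 2
  x=3: odd, yield -3
  x=4: even, yield 4
  x=5: odd, yield -5
  x=6: even, yield 6
Therefore out = [0, -1, 2, -3, 4, -5, 6].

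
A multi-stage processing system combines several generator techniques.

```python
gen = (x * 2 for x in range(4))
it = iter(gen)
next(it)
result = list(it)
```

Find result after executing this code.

Step 1: Generator produces [0, 2, 4, 6].
Step 2: next(it) consumes first element (0).
Step 3: list(it) collects remaining: [2, 4, 6].
Therefore result = [2, 4, 6].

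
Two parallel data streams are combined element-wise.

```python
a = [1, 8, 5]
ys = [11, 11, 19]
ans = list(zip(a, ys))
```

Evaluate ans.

Step 1: zip pairs elements at same index:
  Index 0: (1, 11)
  Index 1: (8, 11)
  Index 2: (5, 19)
Therefore ans = [(1, 11), (8, 11), (5, 19)].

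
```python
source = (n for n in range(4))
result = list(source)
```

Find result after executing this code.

Step 1: Generator expression iterates range(4): [0, 1, 2, 3].
Step 2: list() collects all values.
Therefore result = [0, 1, 2, 3].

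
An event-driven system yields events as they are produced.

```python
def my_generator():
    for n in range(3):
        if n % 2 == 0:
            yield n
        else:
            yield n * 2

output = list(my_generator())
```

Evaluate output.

Step 1: For each n in range(3), yield n if even, else n*2:
  n=0 (even): yield 0
  n=1 (odd): yield 1*2 = 2
  n=2 (even): yield 2
Therefore output = [0, 2, 2].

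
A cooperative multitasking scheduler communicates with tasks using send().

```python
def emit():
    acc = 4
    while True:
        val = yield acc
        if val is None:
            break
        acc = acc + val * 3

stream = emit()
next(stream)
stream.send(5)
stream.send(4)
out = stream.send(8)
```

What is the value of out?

Step 1: next() -> yield acc=4.
Step 2: send(5) -> val=5, acc = 4 + 5*3 = 19, yield 19.
Step 3: send(4) -> val=4, acc = 19 + 4*3 = 31, yield 31.
Step 4: send(8) -> val=8, acc = 31 + 8*3 = 55, yield 55.
Therefore out = 55.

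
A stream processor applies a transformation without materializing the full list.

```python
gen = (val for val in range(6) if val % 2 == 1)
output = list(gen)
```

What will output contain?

Step 1: Filter range(6) keeping only odd values:
  val=0: even, excluded
  val=1: odd, included
  val=2: even, excluded
  val=3: odd, included
  val=4: even, excluded
  val=5: odd, included
Therefore output = [1, 3, 5].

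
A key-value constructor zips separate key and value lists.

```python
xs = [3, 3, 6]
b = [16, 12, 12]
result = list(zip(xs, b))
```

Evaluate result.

Step 1: zip pairs elements at same index:
  Index 0: (3, 16)
  Index 1: (3, 12)
  Index 2: (6, 12)
Therefore result = [(3, 16), (3, 12), (6, 12)].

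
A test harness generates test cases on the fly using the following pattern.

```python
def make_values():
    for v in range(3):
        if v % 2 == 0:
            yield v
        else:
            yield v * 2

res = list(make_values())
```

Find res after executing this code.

Step 1: For each v in range(3), yield v if even, else v*2:
  v=0 (even): yield 0
  v=1 (odd): yield 1*2 = 2
  v=2 (even): yield 2
Therefore res = [0, 2, 2].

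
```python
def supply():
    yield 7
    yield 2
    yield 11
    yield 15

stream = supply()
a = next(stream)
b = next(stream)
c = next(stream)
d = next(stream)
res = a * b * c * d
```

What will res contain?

Step 1: Create generator and consume all values:
  a = next(stream) = 7
  b = next(stream) = 2
  c = next(stream) = 11
  d = next(stream) = 15
Step 2: res = 7 * 2 * 11 * 15 = 2310.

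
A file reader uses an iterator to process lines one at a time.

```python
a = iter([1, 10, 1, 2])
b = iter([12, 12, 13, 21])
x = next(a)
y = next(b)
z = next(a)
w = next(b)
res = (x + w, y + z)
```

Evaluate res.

Step 1: a iterates [1, 10, 1, 2], b iterates [12, 12, 13, 21].
Step 2: x = next(a) = 1, y = next(b) = 12.
Step 3: z = next(a) = 10, w = next(b) = 12.
Step 4: res = (1 + 12, 12 + 10) = (13, 22).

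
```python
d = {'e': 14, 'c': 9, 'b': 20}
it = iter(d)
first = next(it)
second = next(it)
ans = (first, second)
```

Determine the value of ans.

Step 1: iter(d) iterates over keys: ['e', 'c', 'b'].
Step 2: first = next(it) = 'e', second = next(it) = 'c'.
Therefore ans = ('e', 'c').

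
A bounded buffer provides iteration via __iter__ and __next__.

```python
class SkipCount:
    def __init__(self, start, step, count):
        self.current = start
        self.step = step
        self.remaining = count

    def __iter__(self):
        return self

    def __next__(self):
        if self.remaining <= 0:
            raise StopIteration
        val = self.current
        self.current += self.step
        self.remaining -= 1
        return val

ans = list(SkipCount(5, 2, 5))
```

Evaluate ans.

Step 1: SkipCount starts at 5, increments by 2, for 5 steps:
  Yield 5, then current += 2
  Yield 7, then current += 2
  Yield 9, then current += 2
  Yield 11, then current += 2
  Yield 13, then current += 2
Therefore ans = [5, 7, 9, 11, 13].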